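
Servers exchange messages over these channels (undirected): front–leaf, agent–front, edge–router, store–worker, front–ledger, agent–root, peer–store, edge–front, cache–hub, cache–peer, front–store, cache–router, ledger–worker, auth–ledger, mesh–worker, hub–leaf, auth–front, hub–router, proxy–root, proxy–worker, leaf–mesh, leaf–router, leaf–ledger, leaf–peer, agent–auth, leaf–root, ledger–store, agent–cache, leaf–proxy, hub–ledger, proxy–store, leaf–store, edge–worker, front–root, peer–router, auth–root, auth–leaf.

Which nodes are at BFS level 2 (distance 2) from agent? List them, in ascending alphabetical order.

Level 0: agent
Level 1: auth, cache, front, root
Level 2: edge, hub, leaf, ledger, peer, proxy, router, store
Level 3: mesh, worker

edge, hub, leaf, ledger, peer, proxy, router, store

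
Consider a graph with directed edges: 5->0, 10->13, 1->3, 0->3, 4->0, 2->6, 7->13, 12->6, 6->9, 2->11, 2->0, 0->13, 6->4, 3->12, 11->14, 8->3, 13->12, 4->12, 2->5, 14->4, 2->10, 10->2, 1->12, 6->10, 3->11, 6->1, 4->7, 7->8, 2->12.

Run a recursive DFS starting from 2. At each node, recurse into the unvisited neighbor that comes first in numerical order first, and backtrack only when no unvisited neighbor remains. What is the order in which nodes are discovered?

2 -> 0 -> 3 -> 11 -> 14 -> 4 -> 7 -> 8 -> 13 -> 12 -> 6 -> 1 -> 9 -> 10 -> 5

Visit 2
2 → 0
0 → 3
3 → 11
11 → 14
14 → 4
4 → 7
7 → 8
7 → 13
13 → 12
12 → 6
6 → 1
6 → 9
6 → 10
2 → 5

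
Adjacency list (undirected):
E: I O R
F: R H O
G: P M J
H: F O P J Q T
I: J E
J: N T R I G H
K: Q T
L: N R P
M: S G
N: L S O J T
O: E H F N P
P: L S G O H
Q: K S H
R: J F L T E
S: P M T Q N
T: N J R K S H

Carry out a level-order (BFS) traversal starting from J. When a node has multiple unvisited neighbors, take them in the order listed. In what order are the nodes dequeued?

J -> N -> T -> R -> I -> G -> H -> L -> S -> O -> K -> F -> E -> P -> M -> Q

Visit J; enqueue N, T, R, I, G, H → queue [N, T, R, I, G, H]
Visit N; enqueue L, S, O → queue [T, R, I, G, H, L, S, O]
Visit T; enqueue K → queue [R, I, G, H, L, S, O, K]
Visit R; enqueue F, E → queue [I, G, H, L, S, O, K, F, E]
Visit I → queue [G, H, L, S, O, K, F, E]
Visit G; enqueue P, M → queue [H, L, S, O, K, F, E, P, M]
Visit H; enqueue Q → queue [L, S, O, K, F, E, P, M, Q]
Visit L → queue [S, O, K, F, E, P, M, Q]
Visit S → queue [O, K, F, E, P, M, Q]
Visit O → queue [K, F, E, P, M, Q]
Visit K → queue [F, E, P, M, Q]
Visit F → queue [E, P, M, Q]
Visit E → queue [P, M, Q]
Visit P → queue [M, Q]
Visit M → queue [Q]
Visit Q → queue []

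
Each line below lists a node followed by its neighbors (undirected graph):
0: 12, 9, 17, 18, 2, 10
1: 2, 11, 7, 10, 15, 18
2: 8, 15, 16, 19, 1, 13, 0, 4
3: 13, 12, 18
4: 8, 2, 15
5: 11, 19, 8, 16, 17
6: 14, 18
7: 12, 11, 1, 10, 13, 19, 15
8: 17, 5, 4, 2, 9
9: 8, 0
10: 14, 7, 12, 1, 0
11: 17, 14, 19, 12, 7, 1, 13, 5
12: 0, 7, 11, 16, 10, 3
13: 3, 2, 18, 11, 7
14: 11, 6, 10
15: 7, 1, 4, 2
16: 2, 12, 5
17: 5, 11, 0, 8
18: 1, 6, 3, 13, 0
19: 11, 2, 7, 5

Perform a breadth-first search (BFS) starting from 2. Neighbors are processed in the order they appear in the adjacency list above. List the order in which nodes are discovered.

Visit 2; enqueue 8, 15, 16, 19, 1, 13, 0, 4 → queue [8, 15, 16, 19, 1, 13, 0, 4]
Visit 8; enqueue 17, 5, 9 → queue [15, 16, 19, 1, 13, 0, 4, 17, 5, 9]
Visit 15; enqueue 7 → queue [16, 19, 1, 13, 0, 4, 17, 5, 9, 7]
Visit 16; enqueue 12 → queue [19, 1, 13, 0, 4, 17, 5, 9, 7, 12]
Visit 19; enqueue 11 → queue [1, 13, 0, 4, 17, 5, 9, 7, 12, 11]
Visit 1; enqueue 10, 18 → queue [13, 0, 4, 17, 5, 9, 7, 12, 11, 10, 18]
Visit 13; enqueue 3 → queue [0, 4, 17, 5, 9, 7, 12, 11, 10, 18, 3]
Visit 0 → queue [4, 17, 5, 9, 7, 12, 11, 10, 18, 3]
Visit 4 → queue [17, 5, 9, 7, 12, 11, 10, 18, 3]
Visit 17 → queue [5, 9, 7, 12, 11, 10, 18, 3]
Visit 5 → queue [9, 7, 12, 11, 10, 18, 3]
Visit 9 → queue [7, 12, 11, 10, 18, 3]
Visit 7 → queue [12, 11, 10, 18, 3]
Visit 12 → queue [11, 10, 18, 3]
Visit 11; enqueue 14 → queue [10, 18, 3, 14]
Visit 10 → queue [18, 3, 14]
Visit 18; enqueue 6 → queue [3, 14, 6]
Visit 3 → queue [14, 6]
Visit 14 → queue [6]
Visit 6 → queue []

2, 8, 15, 16, 19, 1, 13, 0, 4, 17, 5, 9, 7, 12, 11, 10, 18, 3, 14, 6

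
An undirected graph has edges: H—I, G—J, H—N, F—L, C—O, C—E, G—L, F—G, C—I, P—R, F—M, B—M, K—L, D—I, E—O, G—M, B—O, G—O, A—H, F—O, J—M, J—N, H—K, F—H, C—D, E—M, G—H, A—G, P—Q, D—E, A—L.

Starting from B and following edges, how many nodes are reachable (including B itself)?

15

BFS from B visits: B, M, O, E, F, G, J, C, D, H, L, A, N, I, K
Reachable nodes: 15 of 18 total.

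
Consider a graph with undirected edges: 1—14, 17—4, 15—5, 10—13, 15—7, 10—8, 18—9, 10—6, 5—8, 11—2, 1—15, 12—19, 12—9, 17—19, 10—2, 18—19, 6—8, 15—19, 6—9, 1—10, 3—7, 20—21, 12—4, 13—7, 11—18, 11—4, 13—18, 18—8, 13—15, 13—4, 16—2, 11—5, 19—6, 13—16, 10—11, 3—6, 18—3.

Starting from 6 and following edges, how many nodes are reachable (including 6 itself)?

19

BFS from 6 visits: 6, 3, 8, 9, 10, 19, 7, 18, 5, 12, 1, 2, 11, 13, 15, 17, 4, 14, 16
Reachable nodes: 19 of 21 total.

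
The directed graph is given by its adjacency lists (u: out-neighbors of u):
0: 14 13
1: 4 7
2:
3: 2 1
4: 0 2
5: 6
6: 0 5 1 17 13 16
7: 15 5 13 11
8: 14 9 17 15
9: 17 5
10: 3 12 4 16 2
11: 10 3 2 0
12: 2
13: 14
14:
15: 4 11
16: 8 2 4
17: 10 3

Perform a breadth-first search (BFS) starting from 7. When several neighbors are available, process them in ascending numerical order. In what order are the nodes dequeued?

Visit 7; enqueue 5, 11, 13, 15 → queue [5, 11, 13, 15]
Visit 5; enqueue 6 → queue [11, 13, 15, 6]
Visit 11; enqueue 0, 2, 3, 10 → queue [13, 15, 6, 0, 2, 3, 10]
Visit 13; enqueue 14 → queue [15, 6, 0, 2, 3, 10, 14]
Visit 15; enqueue 4 → queue [6, 0, 2, 3, 10, 14, 4]
Visit 6; enqueue 1, 16, 17 → queue [0, 2, 3, 10, 14, 4, 1, 16, 17]
Visit 0 → queue [2, 3, 10, 14, 4, 1, 16, 17]
Visit 2 → queue [3, 10, 14, 4, 1, 16, 17]
Visit 3 → queue [10, 14, 4, 1, 16, 17]
Visit 10; enqueue 12 → queue [14, 4, 1, 16, 17, 12]
Visit 14 → queue [4, 1, 16, 17, 12]
Visit 4 → queue [1, 16, 17, 12]
Visit 1 → queue [16, 17, 12]
Visit 16; enqueue 8 → queue [17, 12, 8]
Visit 17 → queue [12, 8]
Visit 12 → queue [8]
Visit 8; enqueue 9 → queue [9]
Visit 9 → queue []

7, 5, 11, 13, 15, 6, 0, 2, 3, 10, 14, 4, 1, 16, 17, 12, 8, 9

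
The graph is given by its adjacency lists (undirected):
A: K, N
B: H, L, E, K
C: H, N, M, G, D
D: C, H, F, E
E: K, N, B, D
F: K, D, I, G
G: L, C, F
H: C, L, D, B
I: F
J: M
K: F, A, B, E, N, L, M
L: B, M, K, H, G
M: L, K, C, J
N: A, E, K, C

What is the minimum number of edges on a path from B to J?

Level 0: B
Level 1: E, H, K, L
Level 2: A, C, D, F, G, M, N
Level 3: I, J
J first appears at level 3.

3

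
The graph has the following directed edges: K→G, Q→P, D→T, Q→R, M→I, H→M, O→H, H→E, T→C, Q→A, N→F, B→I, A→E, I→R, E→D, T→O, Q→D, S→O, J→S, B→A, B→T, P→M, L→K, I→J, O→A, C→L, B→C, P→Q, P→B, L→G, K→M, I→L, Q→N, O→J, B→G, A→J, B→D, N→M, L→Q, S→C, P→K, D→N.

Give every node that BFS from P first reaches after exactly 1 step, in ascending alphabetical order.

Level 0: P
Level 1: B, K, M, Q
Level 2: A, C, D, G, I, N, R, T
Level 3: E, F, J, L, O
Level 4: H, S

B, K, M, Q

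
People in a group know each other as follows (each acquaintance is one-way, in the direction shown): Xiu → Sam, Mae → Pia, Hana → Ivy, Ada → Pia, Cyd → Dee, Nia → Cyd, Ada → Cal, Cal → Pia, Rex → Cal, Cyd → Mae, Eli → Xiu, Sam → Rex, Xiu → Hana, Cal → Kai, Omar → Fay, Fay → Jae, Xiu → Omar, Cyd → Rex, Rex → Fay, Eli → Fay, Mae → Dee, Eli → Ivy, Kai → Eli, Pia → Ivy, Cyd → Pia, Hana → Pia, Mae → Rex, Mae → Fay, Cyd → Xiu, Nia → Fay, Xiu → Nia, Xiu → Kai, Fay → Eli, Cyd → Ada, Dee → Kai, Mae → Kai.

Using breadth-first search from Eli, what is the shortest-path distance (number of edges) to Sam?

2

Level 0: Eli
Level 1: Fay, Ivy, Xiu
Level 2: Hana, Jae, Kai, Nia, Omar, Sam
Level 3: Cyd, Pia, Rex
Level 4: Ada, Cal, Dee, Mae
Sam first appears at level 2.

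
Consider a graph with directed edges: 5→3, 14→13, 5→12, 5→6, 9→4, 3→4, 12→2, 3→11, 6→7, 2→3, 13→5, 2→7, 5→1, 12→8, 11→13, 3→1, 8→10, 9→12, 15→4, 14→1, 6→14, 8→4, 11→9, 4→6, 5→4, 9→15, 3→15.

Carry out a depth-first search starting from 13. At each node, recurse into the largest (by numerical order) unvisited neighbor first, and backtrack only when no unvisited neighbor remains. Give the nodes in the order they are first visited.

13 5 12 8 10 4 6 14 1 7 2 3 15 11 9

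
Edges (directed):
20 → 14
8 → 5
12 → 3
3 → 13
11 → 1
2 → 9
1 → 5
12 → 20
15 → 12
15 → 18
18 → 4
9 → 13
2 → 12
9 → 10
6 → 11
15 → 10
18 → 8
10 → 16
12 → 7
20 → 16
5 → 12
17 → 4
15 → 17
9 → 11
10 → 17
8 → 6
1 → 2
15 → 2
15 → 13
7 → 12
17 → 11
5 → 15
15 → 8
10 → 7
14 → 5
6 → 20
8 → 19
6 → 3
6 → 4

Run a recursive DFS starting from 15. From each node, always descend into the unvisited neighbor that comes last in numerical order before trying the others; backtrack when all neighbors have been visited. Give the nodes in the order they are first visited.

Visit 15
15 → 18
18 → 8
8 → 19
8 → 6
6 → 20
20 → 16
20 → 14
14 → 5
5 → 12
12 → 7
12 → 3
3 → 13
6 → 11
11 → 1
1 → 2
2 → 9
9 → 10
10 → 17
17 → 4

15 → 18 → 8 → 19 → 6 → 20 → 16 → 14 → 5 → 12 → 7 → 3 → 13 → 11 → 1 → 2 → 9 → 10 → 17 → 4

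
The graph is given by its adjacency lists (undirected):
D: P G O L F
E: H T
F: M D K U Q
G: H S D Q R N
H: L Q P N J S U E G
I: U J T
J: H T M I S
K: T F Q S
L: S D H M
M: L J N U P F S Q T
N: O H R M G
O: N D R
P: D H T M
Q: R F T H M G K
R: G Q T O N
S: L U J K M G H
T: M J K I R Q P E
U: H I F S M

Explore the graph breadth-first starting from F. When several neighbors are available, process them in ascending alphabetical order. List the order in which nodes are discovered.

Visit F; enqueue D, K, M, Q, U → queue [D, K, M, Q, U]
Visit D; enqueue G, L, O, P → queue [K, M, Q, U, G, L, O, P]
Visit K; enqueue S, T → queue [M, Q, U, G, L, O, P, S, T]
Visit M; enqueue J, N → queue [Q, U, G, L, O, P, S, T, J, N]
Visit Q; enqueue H, R → queue [U, G, L, O, P, S, T, J, N, H, R]
Visit U; enqueue I → queue [G, L, O, P, S, T, J, N, H, R, I]
Visit G → queue [L, O, P, S, T, J, N, H, R, I]
Visit L → queue [O, P, S, T, J, N, H, R, I]
Visit O → queue [P, S, T, J, N, H, R, I]
Visit P → queue [S, T, J, N, H, R, I]
Visit S → queue [T, J, N, H, R, I]
Visit T; enqueue E → queue [J, N, H, R, I, E]
Visit J → queue [N, H, R, I, E]
Visit N → queue [H, R, I, E]
Visit H → queue [R, I, E]
Visit R → queue [I, E]
Visit I → queue [E]
Visit E → queue []

F, D, K, M, Q, U, G, L, O, P, S, T, J, N, H, R, I, E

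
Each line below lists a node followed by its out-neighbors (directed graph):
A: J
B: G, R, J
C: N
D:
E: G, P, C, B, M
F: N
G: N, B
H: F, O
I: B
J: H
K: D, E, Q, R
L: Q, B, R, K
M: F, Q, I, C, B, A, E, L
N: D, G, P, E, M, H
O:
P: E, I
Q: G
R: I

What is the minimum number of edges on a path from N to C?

Level 0: N
Level 1: D, E, G, H, M, P
Level 2: A, B, C, F, I, L, O, Q
Level 3: J, K, R
C first appears at level 2.

2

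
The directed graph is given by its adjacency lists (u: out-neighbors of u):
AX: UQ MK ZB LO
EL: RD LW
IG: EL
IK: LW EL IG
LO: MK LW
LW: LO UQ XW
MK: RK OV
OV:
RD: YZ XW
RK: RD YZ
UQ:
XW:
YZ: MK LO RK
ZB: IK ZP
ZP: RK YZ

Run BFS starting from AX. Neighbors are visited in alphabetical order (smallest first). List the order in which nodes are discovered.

Visit AX; enqueue LO, MK, UQ, ZB → queue [LO, MK, UQ, ZB]
Visit LO; enqueue LW → queue [MK, UQ, ZB, LW]
Visit MK; enqueue OV, RK → queue [UQ, ZB, LW, OV, RK]
Visit UQ → queue [ZB, LW, OV, RK]
Visit ZB; enqueue IK, ZP → queue [LW, OV, RK, IK, ZP]
Visit LW; enqueue XW → queue [OV, RK, IK, ZP, XW]
Visit OV → queue [RK, IK, ZP, XW]
Visit RK; enqueue RD, YZ → queue [IK, ZP, XW, RD, YZ]
Visit IK; enqueue EL, IG → queue [ZP, XW, RD, YZ, EL, IG]
Visit ZP → queue [XW, RD, YZ, EL, IG]
Visit XW → queue [RD, YZ, EL, IG]
Visit RD → queue [YZ, EL, IG]
Visit YZ → queue [EL, IG]
Visit EL → queue [IG]
Visit IG → queue []

AX LO MK UQ ZB LW OV RK IK ZP XW RD YZ EL IG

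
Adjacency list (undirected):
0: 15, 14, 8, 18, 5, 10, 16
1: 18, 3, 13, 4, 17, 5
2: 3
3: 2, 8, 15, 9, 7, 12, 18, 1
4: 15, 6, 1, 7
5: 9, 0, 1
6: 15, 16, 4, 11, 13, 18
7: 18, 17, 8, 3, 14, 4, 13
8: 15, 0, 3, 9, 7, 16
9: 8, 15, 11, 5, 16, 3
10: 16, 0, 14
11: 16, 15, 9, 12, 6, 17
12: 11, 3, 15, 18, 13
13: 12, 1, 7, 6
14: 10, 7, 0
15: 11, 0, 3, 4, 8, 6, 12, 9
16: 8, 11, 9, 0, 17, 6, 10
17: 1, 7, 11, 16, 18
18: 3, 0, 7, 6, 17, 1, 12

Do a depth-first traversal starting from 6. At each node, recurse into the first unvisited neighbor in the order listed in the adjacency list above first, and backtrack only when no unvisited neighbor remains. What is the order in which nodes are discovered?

Visit 6
6 → 15
15 → 11
11 → 16
16 → 8
8 → 0
0 → 14
14 → 10
14 → 7
7 → 18
18 → 3
3 → 2
3 → 9
9 → 5
5 → 1
1 → 13
13 → 12
1 → 4
1 → 17

6 15 11 16 8 0 14 10 7 18 3 2 9 5 1 13 12 4 17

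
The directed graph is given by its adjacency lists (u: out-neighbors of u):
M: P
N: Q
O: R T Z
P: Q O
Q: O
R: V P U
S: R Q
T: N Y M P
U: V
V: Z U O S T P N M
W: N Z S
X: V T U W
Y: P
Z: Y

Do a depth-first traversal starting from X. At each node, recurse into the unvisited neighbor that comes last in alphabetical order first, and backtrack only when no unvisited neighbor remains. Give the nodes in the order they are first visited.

Visit X
X → W
W → Z
Z → Y
Y → P
P → Q
Q → O
O → T
T → N
T → M
O → R
R → V
V → U
V → S

X -> W -> Z -> Y -> P -> Q -> O -> T -> N -> M -> R -> V -> U -> S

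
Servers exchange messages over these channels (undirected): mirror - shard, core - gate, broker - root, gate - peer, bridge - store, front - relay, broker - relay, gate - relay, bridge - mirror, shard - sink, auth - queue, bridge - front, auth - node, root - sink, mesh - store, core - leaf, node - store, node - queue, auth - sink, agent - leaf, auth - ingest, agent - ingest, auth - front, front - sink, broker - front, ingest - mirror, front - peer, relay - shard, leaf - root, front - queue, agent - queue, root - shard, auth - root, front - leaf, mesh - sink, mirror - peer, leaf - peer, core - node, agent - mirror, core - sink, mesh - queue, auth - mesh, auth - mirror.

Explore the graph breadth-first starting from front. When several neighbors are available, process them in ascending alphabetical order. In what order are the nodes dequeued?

front, auth, bridge, broker, leaf, peer, queue, relay, sink, ingest, mesh, mirror, node, root, store, agent, core, gate, shard

Visit front; enqueue auth, bridge, broker, leaf, peer, queue, relay, sink → queue [auth, bridge, broker, leaf, peer, queue, relay, sink]
Visit auth; enqueue ingest, mesh, mirror, node, root → queue [bridge, broker, leaf, peer, queue, relay, sink, ingest, mesh, mirror, node, root]
Visit bridge; enqueue store → queue [broker, leaf, peer, queue, relay, sink, ingest, mesh, mirror, node, root, store]
Visit broker → queue [leaf, peer, queue, relay, sink, ingest, mesh, mirror, node, root, store]
Visit leaf; enqueue agent, core → queue [peer, queue, relay, sink, ingest, mesh, mirror, node, root, store, agent, core]
Visit peer; enqueue gate → queue [queue, relay, sink, ingest, mesh, mirror, node, root, store, agent, core, gate]
Visit queue → queue [relay, sink, ingest, mesh, mirror, node, root, store, agent, core, gate]
Visit relay; enqueue shard → queue [sink, ingest, mesh, mirror, node, root, store, agent, core, gate, shard]
Visit sink → queue [ingest, mesh, mirror, node, root, store, agent, core, gate, shard]
Visit ingest → queue [mesh, mirror, node, root, store, agent, core, gate, shard]
Visit mesh → queue [mirror, node, root, store, agent, core, gate, shard]
Visit mirror → queue [node, root, store, agent, core, gate, shard]
Visit node → queue [root, store, agent, core, gate, shard]
Visit root → queue [store, agent, core, gate, shard]
Visit store → queue [agent, core, gate, shard]
Visit agent → queue [core, gate, shard]
Visit core → queue [gate, shard]
Visit gate → queue [shard]
Visit shard → queue []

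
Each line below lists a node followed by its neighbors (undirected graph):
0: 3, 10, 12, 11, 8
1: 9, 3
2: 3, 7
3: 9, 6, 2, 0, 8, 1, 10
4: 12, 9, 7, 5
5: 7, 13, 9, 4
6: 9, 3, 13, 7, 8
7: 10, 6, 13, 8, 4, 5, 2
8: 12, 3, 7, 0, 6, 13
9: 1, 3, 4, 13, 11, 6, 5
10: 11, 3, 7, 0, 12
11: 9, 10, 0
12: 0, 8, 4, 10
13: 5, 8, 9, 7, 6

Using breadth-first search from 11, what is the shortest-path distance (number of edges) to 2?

Level 0: 11
Level 1: 0, 9, 10
Level 2: 1, 3, 4, 5, 6, 7, 8, 12, 13
Level 3: 2
2 first appears at level 3.

3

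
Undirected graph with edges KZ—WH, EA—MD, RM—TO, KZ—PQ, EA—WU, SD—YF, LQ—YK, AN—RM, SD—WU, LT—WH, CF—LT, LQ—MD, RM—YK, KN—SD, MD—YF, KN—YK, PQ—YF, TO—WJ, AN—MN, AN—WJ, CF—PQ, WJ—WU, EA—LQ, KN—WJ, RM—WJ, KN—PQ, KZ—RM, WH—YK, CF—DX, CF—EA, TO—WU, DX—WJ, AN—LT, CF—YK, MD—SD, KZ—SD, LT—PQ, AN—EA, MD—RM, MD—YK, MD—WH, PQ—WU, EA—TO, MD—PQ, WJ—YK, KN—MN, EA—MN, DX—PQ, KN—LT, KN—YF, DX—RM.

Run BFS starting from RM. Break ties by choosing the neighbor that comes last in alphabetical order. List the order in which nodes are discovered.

Visit RM; enqueue YK, WJ, TO, MD, KZ, DX, AN → queue [YK, WJ, TO, MD, KZ, DX, AN]
Visit YK; enqueue WH, LQ, KN, CF → queue [WJ, TO, MD, KZ, DX, AN, WH, LQ, KN, CF]
Visit WJ; enqueue WU → queue [TO, MD, KZ, DX, AN, WH, LQ, KN, CF, WU]
Visit TO; enqueue EA → queue [MD, KZ, DX, AN, WH, LQ, KN, CF, WU, EA]
Visit MD; enqueue YF, SD, PQ → queue [KZ, DX, AN, WH, LQ, KN, CF, WU, EA, YF, SD, PQ]
Visit KZ → queue [DX, AN, WH, LQ, KN, CF, WU, EA, YF, SD, PQ]
Visit DX → queue [AN, WH, LQ, KN, CF, WU, EA, YF, SD, PQ]
Visit AN; enqueue MN, LT → queue [WH, LQ, KN, CF, WU, EA, YF, SD, PQ, MN, LT]
Visit WH → queue [LQ, KN, CF, WU, EA, YF, SD, PQ, MN, LT]
Visit LQ → queue [KN, CF, WU, EA, YF, SD, PQ, MN, LT]
Visit KN → queue [CF, WU, EA, YF, SD, PQ, MN, LT]
Visit CF → queue [WU, EA, YF, SD, PQ, MN, LT]
Visit WU → queue [EA, YF, SD, PQ, MN, LT]
Visit EA → queue [YF, SD, PQ, MN, LT]
Visit YF → queue [SD, PQ, MN, LT]
Visit SD → queue [PQ, MN, LT]
Visit PQ → queue [MN, LT]
Visit MN → queue [LT]
Visit LT → queue []

RM, YK, WJ, TO, MD, KZ, DX, AN, WH, LQ, KN, CF, WU, EA, YF, SD, PQ, MN, LT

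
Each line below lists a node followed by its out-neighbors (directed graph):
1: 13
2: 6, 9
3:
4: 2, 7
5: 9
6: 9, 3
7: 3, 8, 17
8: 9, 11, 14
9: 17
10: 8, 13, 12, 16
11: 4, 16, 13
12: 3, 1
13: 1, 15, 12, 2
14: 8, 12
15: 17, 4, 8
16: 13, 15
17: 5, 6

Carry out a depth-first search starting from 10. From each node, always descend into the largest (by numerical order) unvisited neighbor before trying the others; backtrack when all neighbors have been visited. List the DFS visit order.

10 16 15 17 6 9 3 5 8 14 12 1 13 2 11 4 7

Visit 10
10 → 16
16 → 15
15 → 17
17 → 6
6 → 9
6 → 3
17 → 5
15 → 8
8 → 14
14 → 12
12 → 1
1 → 13
13 → 2
8 → 11
11 → 4
4 → 7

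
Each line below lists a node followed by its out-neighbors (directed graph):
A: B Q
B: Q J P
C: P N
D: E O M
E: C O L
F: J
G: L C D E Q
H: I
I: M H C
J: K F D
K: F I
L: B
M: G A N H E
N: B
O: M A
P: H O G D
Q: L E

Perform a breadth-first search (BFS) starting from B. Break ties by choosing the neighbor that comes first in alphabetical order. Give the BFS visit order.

Visit B; enqueue J, P, Q → queue [J, P, Q]
Visit J; enqueue D, F, K → queue [P, Q, D, F, K]
Visit P; enqueue G, H, O → queue [Q, D, F, K, G, H, O]
Visit Q; enqueue E, L → queue [D, F, K, G, H, O, E, L]
Visit D; enqueue M → queue [F, K, G, H, O, E, L, M]
Visit F → queue [K, G, H, O, E, L, M]
Visit K; enqueue I → queue [G, H, O, E, L, M, I]
Visit G; enqueue C → queue [H, O, E, L, M, I, C]
Visit H → queue [O, E, L, M, I, C]
Visit O; enqueue A → queue [E, L, M, I, C, A]
Visit E → queue [L, M, I, C, A]
Visit L → queue [M, I, C, A]
Visit M; enqueue N → queue [I, C, A, N]
Visit I → queue [C, A, N]
Visit C → queue [A, N]
Visit A → queue [N]
Visit N → queue []

B → J → P → Q → D → F → K → G → H → O → E → L → M → I → C → A → N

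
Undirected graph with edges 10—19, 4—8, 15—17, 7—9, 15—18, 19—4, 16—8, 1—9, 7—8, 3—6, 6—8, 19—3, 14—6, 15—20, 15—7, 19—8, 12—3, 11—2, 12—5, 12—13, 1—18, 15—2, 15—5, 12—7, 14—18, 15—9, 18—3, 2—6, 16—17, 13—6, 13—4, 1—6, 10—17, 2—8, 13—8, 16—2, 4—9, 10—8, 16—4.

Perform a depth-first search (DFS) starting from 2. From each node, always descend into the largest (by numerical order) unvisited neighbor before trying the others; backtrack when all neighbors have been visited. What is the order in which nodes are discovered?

Visit 2
2 → 16
16 → 17
17 → 15
15 → 20
15 → 18
18 → 14
14 → 6
6 → 13
13 → 12
12 → 7
7 → 9
9 → 4
4 → 19
19 → 10
10 → 8
19 → 3
9 → 1
12 → 5
2 → 11

2, 16, 17, 15, 20, 18, 14, 6, 13, 12, 7, 9, 4, 19, 10, 8, 3, 1, 5, 11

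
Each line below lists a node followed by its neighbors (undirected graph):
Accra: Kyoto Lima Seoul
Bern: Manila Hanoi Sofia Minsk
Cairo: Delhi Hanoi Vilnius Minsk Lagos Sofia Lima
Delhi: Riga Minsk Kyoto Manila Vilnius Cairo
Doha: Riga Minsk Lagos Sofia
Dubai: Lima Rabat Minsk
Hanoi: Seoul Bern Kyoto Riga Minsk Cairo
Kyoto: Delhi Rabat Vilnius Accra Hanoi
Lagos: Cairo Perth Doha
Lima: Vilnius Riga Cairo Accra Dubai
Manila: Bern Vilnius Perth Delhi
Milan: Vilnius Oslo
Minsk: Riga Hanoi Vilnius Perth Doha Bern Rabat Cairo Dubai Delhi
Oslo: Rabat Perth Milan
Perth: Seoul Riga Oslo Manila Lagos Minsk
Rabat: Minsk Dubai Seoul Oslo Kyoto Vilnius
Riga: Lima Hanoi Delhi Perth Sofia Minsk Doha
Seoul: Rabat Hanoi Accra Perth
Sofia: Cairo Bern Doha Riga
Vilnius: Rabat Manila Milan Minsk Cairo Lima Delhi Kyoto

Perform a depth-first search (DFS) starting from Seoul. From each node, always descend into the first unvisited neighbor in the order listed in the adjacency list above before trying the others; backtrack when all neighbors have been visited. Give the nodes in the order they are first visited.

Visit Seoul
Seoul → Rabat
Rabat → Minsk
Minsk → Riga
Riga → Lima
Lima → Vilnius
Vilnius → Manila
Manila → Bern
Bern → Hanoi
Hanoi → Kyoto
Kyoto → Delhi
Delhi → Cairo
Cairo → Lagos
Lagos → Perth
Perth → Oslo
Oslo → Milan
Lagos → Doha
Doha → Sofia
Kyoto → Accra
Lima → Dubai

Seoul -> Rabat -> Minsk -> Riga -> Lima -> Vilnius -> Manila -> Bern -> Hanoi -> Kyoto -> Delhi -> Cairo -> Lagos -> Perth -> Oslo -> Milan -> Doha -> Sofia -> Accra -> Dubai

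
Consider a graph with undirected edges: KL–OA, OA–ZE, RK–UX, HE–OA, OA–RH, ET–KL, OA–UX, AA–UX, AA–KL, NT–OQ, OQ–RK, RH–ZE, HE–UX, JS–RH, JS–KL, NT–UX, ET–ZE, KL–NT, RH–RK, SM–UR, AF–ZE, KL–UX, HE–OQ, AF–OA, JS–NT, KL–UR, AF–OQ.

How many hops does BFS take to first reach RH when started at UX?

2

Level 0: UX
Level 1: AA, HE, KL, NT, OA, RK
Level 2: AF, ET, JS, OQ, RH, UR, ZE
Level 3: SM
RH first appears at level 2.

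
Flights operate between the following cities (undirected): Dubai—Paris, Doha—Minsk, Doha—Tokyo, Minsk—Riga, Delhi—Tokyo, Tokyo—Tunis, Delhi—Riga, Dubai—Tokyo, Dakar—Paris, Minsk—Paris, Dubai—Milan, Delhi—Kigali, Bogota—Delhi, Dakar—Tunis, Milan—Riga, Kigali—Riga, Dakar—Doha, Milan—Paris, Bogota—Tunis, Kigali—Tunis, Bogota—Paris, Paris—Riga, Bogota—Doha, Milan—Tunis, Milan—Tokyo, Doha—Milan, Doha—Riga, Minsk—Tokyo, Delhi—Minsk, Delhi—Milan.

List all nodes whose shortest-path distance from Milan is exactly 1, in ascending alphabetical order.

Level 0: Milan
Level 1: Delhi, Doha, Dubai, Paris, Riga, Tokyo, Tunis
Level 2: Bogota, Dakar, Kigali, Minsk

Delhi, Doha, Dubai, Paris, Riga, Tokyo, Tunis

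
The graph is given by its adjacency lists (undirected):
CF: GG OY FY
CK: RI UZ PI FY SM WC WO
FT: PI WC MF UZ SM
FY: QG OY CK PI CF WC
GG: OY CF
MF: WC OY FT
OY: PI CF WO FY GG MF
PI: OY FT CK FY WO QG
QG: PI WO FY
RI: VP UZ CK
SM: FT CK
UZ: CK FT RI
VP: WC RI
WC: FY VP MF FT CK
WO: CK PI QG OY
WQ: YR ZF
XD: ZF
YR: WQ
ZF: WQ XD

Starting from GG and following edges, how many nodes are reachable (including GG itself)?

15

BFS from GG visits: GG, OY, CF, WO, PI, MF, FY, QG, CK, FT, WC, UZ, SM, RI, VP
Reachable nodes: 15 of 19 total.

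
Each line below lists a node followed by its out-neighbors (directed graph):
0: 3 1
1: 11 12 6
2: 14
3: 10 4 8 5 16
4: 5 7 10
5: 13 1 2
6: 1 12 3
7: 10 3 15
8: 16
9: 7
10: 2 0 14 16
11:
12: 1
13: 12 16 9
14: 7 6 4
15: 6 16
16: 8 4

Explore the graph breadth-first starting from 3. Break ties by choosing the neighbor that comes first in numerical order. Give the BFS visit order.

3, 4, 5, 8, 10, 16, 7, 1, 2, 13, 0, 14, 15, 6, 11, 12, 9

Visit 3; enqueue 4, 5, 8, 10, 16 → queue [4, 5, 8, 10, 16]
Visit 4; enqueue 7 → queue [5, 8, 10, 16, 7]
Visit 5; enqueue 1, 2, 13 → queue [8, 10, 16, 7, 1, 2, 13]
Visit 8 → queue [10, 16, 7, 1, 2, 13]
Visit 10; enqueue 0, 14 → queue [16, 7, 1, 2, 13, 0, 14]
Visit 16 → queue [7, 1, 2, 13, 0, 14]
Visit 7; enqueue 15 → queue [1, 2, 13, 0, 14, 15]
Visit 1; enqueue 6, 11, 12 → queue [2, 13, 0, 14, 15, 6, 11, 12]
Visit 2 → queue [13, 0, 14, 15, 6, 11, 12]
Visit 13; enqueue 9 → queue [0, 14, 15, 6, 11, 12, 9]
Visit 0 → queue [14, 15, 6, 11, 12, 9]
Visit 14 → queue [15, 6, 11, 12, 9]
Visit 15 → queue [6, 11, 12, 9]
Visit 6 → queue [11, 12, 9]
Visit 11 → queue [12, 9]
Visit 12 → queue [9]
Visit 9 → queue []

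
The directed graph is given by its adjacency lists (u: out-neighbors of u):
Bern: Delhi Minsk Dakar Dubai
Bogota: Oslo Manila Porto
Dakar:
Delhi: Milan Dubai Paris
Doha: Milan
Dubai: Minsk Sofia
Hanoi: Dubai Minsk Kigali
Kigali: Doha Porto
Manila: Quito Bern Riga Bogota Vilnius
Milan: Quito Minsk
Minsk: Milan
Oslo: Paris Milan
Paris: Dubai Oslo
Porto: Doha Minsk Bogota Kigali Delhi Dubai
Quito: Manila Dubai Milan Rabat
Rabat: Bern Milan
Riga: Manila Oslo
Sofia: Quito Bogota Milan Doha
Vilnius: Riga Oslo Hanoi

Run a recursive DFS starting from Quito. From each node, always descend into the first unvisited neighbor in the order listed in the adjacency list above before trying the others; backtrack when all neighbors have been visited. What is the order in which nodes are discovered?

Quito → Manila → Bern → Delhi → Milan → Minsk → Dubai → Sofia → Bogota → Oslo → Paris → Porto → Doha → Kigali → Dakar → Riga → Vilnius → Hanoi → Rabat

Visit Quito
Quito → Manila
Manila → Bern
Bern → Delhi
Delhi → Milan
Milan → Minsk
Delhi → Dubai
Dubai → Sofia
Sofia → Bogota
Bogota → Oslo
Oslo → Paris
Bogota → Porto
Porto → Doha
Porto → Kigali
Bern → Dakar
Manila → Riga
Manila → Vilnius
Vilnius → Hanoi
Quito → Rabat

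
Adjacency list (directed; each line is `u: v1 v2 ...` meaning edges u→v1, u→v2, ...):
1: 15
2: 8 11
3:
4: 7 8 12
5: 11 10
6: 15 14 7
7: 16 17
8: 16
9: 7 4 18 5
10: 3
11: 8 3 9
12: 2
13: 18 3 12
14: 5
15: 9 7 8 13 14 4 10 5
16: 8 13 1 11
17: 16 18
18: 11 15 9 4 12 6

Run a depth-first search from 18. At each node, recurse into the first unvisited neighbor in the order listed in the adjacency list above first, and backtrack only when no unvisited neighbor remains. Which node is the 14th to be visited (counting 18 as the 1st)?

Visit 18
18 → 11
11 → 8
8 → 16
16 → 13
13 → 3
13 → 12
12 → 2
16 → 1
1 → 15
15 → 9
9 → 7
7 → 17
9 → 4
9 → 5
5 → 10
15 → 14
18 → 6

Visit order: 18, 11, 8, 16, 13, 3, 12, 2, 1, 15, 9, 7, 17, 4, 5, 10, 14, 6

4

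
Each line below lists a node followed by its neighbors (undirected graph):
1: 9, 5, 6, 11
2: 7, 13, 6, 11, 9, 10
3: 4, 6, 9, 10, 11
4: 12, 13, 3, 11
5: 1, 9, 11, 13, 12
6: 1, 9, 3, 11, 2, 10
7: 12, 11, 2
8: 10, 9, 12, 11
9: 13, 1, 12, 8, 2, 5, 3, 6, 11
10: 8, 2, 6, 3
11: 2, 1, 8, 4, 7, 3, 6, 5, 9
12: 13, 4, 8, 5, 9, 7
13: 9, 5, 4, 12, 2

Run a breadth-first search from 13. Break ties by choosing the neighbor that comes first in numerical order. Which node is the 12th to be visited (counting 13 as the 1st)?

1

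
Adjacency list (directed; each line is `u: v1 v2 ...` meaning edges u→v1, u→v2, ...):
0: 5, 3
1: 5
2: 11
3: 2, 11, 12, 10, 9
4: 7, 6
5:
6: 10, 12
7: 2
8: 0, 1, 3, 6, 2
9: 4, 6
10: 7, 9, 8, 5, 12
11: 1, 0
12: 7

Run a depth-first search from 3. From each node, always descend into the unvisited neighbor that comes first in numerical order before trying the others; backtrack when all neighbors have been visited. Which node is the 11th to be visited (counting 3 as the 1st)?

Visit 3
3 → 2
2 → 11
11 → 0
0 → 5
11 → 1
3 → 9
9 → 4
4 → 6
6 → 10
10 → 7
10 → 8
10 → 12

Visit order: 3, 2, 11, 0, 5, 1, 9, 4, 6, 10, 7, 8, 12

7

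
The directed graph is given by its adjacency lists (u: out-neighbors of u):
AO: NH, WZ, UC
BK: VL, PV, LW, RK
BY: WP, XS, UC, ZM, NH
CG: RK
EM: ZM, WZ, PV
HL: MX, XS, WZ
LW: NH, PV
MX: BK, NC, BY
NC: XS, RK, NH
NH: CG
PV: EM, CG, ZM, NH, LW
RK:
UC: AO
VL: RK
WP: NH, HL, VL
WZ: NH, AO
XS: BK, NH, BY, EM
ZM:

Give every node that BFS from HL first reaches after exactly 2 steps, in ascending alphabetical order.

Level 0: HL
Level 1: MX, WZ, XS
Level 2: AO, BK, BY, EM, NC, NH
Level 3: CG, LW, PV, RK, UC, VL, WP, ZM

AO, BK, BY, EM, NC, NH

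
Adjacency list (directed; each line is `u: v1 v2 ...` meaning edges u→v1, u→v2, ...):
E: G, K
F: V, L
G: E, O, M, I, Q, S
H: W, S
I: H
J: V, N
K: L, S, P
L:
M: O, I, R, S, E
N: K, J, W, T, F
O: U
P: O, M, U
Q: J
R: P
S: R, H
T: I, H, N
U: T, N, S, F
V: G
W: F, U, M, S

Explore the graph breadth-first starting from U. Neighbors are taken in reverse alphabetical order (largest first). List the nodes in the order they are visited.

Visit U; enqueue T, S, N, F → queue [T, S, N, F]
Visit T; enqueue I, H → queue [S, N, F, I, H]
Visit S; enqueue R → queue [N, F, I, H, R]
Visit N; enqueue W, K, J → queue [F, I, H, R, W, K, J]
Visit F; enqueue V, L → queue [I, H, R, W, K, J, V, L]
Visit I → queue [H, R, W, K, J, V, L]
Visit H → queue [R, W, K, J, V, L]
Visit R; enqueue P → queue [W, K, J, V, L, P]
Visit W; enqueue M → queue [K, J, V, L, P, M]
Visit K → queue [J, V, L, P, M]
Visit J → queue [V, L, P, M]
Visit V; enqueue G → queue [L, P, M, G]
Visit L → queue [P, M, G]
Visit P; enqueue O → queue [M, G, O]
Visit M; enqueue E → queue [G, O, E]
Visit G; enqueue Q → queue [O, E, Q]
Visit O → queue [E, Q]
Visit E → queue [Q]
Visit Q → queue []

U, T, S, N, F, I, H, R, W, K, J, V, L, P, M, G, O, E, Q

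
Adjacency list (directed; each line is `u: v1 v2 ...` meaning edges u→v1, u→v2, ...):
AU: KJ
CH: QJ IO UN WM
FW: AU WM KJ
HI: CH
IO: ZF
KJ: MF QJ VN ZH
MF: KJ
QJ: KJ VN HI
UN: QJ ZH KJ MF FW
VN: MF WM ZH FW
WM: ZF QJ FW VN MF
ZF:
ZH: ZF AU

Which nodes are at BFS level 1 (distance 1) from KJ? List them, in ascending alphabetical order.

MF, QJ, VN, ZH

Level 0: KJ
Level 1: MF, QJ, VN, ZH
Level 2: AU, FW, HI, WM, ZF
Level 3: CH
Level 4: IO, UN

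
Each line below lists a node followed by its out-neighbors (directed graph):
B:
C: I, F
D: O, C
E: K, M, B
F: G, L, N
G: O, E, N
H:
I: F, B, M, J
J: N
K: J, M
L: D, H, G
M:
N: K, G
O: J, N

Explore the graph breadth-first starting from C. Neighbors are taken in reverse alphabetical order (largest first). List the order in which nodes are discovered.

C -> I -> F -> M -> J -> B -> N -> L -> G -> K -> H -> D -> O -> E

Visit C; enqueue I, F → queue [I, F]
Visit I; enqueue M, J, B → queue [F, M, J, B]
Visit F; enqueue N, L, G → queue [M, J, B, N, L, G]
Visit M → queue [J, B, N, L, G]
Visit J → queue [B, N, L, G]
Visit B → queue [N, L, G]
Visit N; enqueue K → queue [L, G, K]
Visit L; enqueue H, D → queue [G, K, H, D]
Visit G; enqueue O, E → queue [K, H, D, O, E]
Visit K → queue [H, D, O, E]
Visit H → queue [D, O, E]
Visit D → queue [O, E]
Visit O → queue [E]
Visit E → queue []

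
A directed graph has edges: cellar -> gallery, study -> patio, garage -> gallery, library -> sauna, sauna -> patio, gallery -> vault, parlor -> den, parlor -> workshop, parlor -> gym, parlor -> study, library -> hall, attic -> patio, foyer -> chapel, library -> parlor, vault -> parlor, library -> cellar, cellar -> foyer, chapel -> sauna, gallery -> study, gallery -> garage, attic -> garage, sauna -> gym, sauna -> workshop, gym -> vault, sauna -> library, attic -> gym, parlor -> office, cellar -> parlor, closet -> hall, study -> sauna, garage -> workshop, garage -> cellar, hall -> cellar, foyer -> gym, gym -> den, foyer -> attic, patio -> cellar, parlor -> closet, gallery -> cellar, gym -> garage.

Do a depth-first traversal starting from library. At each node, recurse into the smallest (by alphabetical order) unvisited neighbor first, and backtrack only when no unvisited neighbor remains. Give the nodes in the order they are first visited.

Visit library
library → cellar
cellar → foyer
foyer → attic
attic → garage
garage → gallery
gallery → study
study → patio
study → sauna
sauna → gym
gym → den
gym → vault
vault → parlor
parlor → closet
closet → hall
parlor → office
parlor → workshop
foyer → chapel

library -> cellar -> foyer -> attic -> garage -> gallery -> study -> patio -> sauna -> gym -> den -> vault -> parlor -> closet -> hall -> office -> workshop -> chapel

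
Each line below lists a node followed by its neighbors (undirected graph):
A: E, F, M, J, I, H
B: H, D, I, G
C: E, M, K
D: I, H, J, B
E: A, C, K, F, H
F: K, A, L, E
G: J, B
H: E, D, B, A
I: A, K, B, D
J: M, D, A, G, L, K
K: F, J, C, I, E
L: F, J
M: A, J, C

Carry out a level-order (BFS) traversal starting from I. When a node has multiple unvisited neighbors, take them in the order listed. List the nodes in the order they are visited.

I, A, K, B, D, E, F, M, J, H, C, G, L

Visit I; enqueue A, K, B, D → queue [A, K, B, D]
Visit A; enqueue E, F, M, J, H → queue [K, B, D, E, F, M, J, H]
Visit K; enqueue C → queue [B, D, E, F, M, J, H, C]
Visit B; enqueue G → queue [D, E, F, M, J, H, C, G]
Visit D → queue [E, F, M, J, H, C, G]
Visit E → queue [F, M, J, H, C, G]
Visit F; enqueue L → queue [M, J, H, C, G, L]
Visit M → queue [J, H, C, G, L]
Visit J → queue [H, C, G, L]
Visit H → queue [C, G, L]
Visit C → queue [G, L]
Visit G → queue [L]
Visit L → queue []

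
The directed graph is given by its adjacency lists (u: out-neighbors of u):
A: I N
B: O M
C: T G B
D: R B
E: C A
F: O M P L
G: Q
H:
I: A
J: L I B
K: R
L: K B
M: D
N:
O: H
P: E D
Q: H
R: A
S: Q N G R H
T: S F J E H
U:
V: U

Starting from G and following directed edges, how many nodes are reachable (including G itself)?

3

BFS from G visits: G, Q, H
Reachable nodes: 3 of 22 total.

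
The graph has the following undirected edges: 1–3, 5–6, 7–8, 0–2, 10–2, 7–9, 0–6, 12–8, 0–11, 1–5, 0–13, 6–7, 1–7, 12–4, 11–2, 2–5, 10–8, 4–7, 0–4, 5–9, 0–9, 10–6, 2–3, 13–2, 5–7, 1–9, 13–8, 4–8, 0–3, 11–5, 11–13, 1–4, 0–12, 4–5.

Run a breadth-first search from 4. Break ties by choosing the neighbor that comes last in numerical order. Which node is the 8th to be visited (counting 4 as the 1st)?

Visit 4; enqueue 12, 8, 7, 5, 1, 0 → queue [12, 8, 7, 5, 1, 0]
Visit 12 → queue [8, 7, 5, 1, 0]
Visit 8; enqueue 13, 10 → queue [7, 5, 1, 0, 13, 10]
Visit 7; enqueue 9, 6 → queue [5, 1, 0, 13, 10, 9, 6]
Visit 5; enqueue 11, 2 → queue [1, 0, 13, 10, 9, 6, 11, 2]
Visit 1; enqueue 3 → queue [0, 13, 10, 9, 6, 11, 2, 3]
Visit 0 → queue [13, 10, 9, 6, 11, 2, 3]
Visit 13 → queue [10, 9, 6, 11, 2, 3]
Visit 10 → queue [9, 6, 11, 2, 3]
Visit 9 → queue [6, 11, 2, 3]
Visit 6 → queue [11, 2, 3]
Visit 11 → queue [2, 3]
Visit 2 → queue [3]
Visit 3 → queue []

Visit order: 4, 12, 8, 7, 5, 1, 0, 13, 10, 9, 6, 11, 2, 3

13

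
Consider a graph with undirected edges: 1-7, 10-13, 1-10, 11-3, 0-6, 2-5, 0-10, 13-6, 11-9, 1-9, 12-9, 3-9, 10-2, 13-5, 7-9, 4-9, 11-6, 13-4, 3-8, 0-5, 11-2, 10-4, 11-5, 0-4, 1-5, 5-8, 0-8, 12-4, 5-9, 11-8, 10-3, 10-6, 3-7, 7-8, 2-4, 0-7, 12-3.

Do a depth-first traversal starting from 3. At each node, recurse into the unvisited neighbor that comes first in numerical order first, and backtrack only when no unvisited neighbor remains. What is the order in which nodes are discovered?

Visit 3
3 → 7
7 → 0
0 → 4
4 → 2
2 → 5
5 → 1
1 → 9
9 → 11
11 → 6
6 → 10
10 → 13
11 → 8
9 → 12

3, 7, 0, 4, 2, 5, 1, 9, 11, 6, 10, 13, 8, 12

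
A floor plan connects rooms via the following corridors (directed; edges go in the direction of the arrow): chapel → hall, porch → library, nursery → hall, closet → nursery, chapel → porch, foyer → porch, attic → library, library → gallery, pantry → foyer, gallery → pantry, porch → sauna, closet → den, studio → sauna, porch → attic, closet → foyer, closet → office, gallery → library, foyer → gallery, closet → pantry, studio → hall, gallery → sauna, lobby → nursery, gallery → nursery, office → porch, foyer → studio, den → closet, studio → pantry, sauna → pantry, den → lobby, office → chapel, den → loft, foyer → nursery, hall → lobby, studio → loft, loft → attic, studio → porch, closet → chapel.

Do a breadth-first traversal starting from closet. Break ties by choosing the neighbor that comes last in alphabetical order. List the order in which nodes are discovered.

closet, pantry, office, nursery, foyer, den, chapel, porch, hall, studio, gallery, loft, lobby, sauna, library, attic

Visit closet; enqueue pantry, office, nursery, foyer, den, chapel → queue [pantry, office, nursery, foyer, den, chapel]
Visit pantry → queue [office, nursery, foyer, den, chapel]
Visit office; enqueue porch → queue [nursery, foyer, den, chapel, porch]
Visit nursery; enqueue hall → queue [foyer, den, chapel, porch, hall]
Visit foyer; enqueue studio, gallery → queue [den, chapel, porch, hall, studio, gallery]
Visit den; enqueue loft, lobby → queue [chapel, porch, hall, studio, gallery, loft, lobby]
Visit chapel → queue [porch, hall, studio, gallery, loft, lobby]
Visit porch; enqueue sauna, library, attic → queue [hall, studio, gallery, loft, lobby, sauna, library, attic]
Visit hall → queue [studio, gallery, loft, lobby, sauna, library, attic]
Visit studio → queue [gallery, loft, lobby, sauna, library, attic]
Visit gallery → queue [loft, lobby, sauna, library, attic]
Visit loft → queue [lobby, sauna, library, attic]
Visit lobby → queue [sauna, library, attic]
Visit sauna → queue [library, attic]
Visit library → queue [attic]
Visit attic → queue []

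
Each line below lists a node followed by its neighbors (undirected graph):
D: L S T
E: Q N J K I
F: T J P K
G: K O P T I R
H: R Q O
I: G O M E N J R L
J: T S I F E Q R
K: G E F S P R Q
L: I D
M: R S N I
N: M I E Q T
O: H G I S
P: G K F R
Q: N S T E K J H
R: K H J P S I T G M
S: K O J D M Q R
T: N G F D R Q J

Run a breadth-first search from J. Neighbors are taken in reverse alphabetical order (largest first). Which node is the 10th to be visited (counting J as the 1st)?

G

Visit J; enqueue T, S, R, Q, I, F, E → queue [T, S, R, Q, I, F, E]
Visit T; enqueue N, G, D → queue [S, R, Q, I, F, E, N, G, D]
Visit S; enqueue O, M, K → queue [R, Q, I, F, E, N, G, D, O, M, K]
Visit R; enqueue P, H → queue [Q, I, F, E, N, G, D, O, M, K, P, H]
Visit Q → queue [I, F, E, N, G, D, O, M, K, P, H]
Visit I; enqueue L → queue [F, E, N, G, D, O, M, K, P, H, L]
Visit F → queue [E, N, G, D, O, M, K, P, H, L]
Visit E → queue [N, G, D, O, M, K, P, H, L]
Visit N → queue [G, D, O, M, K, P, H, L]
Visit G → queue [D, O, M, K, P, H, L]
Visit D → queue [O, M, K, P, H, L]
Visit O → queue [M, K, P, H, L]
Visit M → queue [K, P, H, L]
Visit K → queue [P, H, L]
Visit P → queue [H, L]
Visit H → queue [L]
Visit L → queue []

Visit order: J, T, S, R, Q, I, F, E, N, G, D, O, M, K, P, H, L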